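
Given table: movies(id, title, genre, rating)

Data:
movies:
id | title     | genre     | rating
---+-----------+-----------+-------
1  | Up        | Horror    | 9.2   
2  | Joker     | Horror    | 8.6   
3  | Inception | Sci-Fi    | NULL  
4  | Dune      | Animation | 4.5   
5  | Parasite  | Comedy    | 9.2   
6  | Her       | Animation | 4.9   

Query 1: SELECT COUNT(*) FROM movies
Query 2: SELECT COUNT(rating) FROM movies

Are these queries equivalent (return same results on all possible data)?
No, not equivalent

Query 1 returns: [(6,)]
Query 2 returns: [(5,)]

Reason: COUNT(*) includes NULLs, COUNT(column) excludes them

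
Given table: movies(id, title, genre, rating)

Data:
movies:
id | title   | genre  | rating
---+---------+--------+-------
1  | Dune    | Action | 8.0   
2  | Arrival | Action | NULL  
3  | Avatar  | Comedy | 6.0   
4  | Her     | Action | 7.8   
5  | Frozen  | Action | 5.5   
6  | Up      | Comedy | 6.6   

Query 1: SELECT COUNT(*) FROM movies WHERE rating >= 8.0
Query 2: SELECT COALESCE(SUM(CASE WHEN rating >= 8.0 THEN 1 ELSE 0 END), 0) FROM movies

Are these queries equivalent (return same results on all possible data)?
Yes, equivalent

Both queries return: [(1,)]

Reason: COUNT with WHERE vs conditional SUM (COALESCE handles empty-table NULL)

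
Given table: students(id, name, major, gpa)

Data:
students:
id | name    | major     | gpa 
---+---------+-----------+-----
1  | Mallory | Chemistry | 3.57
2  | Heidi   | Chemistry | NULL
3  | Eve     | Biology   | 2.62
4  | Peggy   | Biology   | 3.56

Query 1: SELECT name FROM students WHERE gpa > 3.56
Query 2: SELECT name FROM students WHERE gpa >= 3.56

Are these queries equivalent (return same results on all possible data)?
No, not equivalent

Query 1 returns: [('Mallory',)]
Query 2 returns: [('Mallory',), ('Peggy',)]

Reason: > vs >= gives different results when gpa = 3.56 exists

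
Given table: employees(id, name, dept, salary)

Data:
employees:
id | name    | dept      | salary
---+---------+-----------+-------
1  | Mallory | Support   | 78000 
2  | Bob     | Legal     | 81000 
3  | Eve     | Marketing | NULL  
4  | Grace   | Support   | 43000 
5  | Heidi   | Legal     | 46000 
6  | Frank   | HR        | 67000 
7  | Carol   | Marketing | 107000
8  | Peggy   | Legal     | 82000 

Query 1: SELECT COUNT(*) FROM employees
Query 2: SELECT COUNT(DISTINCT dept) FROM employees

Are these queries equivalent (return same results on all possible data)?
No, not equivalent

Query 1 returns: [(8,)]
Query 2 returns: [(4,)]

Reason: COUNT(*) counts rows, COUNT(DISTINCT dept) counts unique depts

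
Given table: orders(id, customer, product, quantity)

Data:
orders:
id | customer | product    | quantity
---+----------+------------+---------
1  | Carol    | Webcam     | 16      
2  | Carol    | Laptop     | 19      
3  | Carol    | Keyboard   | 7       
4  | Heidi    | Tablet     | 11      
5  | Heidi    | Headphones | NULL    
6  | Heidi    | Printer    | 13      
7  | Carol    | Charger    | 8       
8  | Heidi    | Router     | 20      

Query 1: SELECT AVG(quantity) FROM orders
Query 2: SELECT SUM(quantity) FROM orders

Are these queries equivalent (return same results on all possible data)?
No, not equivalent

Query 1 returns: [(13.428571428571429,)]
Query 2 returns: [(94,)]

Reason: AVG vs SUM give different aggregate values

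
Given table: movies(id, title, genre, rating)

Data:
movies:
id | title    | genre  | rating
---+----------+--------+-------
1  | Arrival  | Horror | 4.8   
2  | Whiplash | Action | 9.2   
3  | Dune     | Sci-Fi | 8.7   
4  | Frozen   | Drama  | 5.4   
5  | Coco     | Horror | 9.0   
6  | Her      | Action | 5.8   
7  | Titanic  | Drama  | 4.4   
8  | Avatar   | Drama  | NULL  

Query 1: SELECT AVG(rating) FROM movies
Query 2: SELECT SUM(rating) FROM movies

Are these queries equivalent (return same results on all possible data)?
No, not equivalent

Query 1 returns: [(6.757142857142857,)]
Query 2 returns: [(47.3,)]

Reason: AVG vs SUM give different aggregate values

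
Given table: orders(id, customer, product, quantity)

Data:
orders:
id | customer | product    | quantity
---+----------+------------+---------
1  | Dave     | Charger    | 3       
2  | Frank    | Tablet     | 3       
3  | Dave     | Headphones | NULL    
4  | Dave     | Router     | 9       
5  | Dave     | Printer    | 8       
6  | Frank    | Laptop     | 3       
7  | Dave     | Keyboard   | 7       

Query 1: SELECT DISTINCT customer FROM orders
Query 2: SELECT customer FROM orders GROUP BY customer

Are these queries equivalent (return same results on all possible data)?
Yes, equivalent

Both queries return: [('Dave',), ('Frank',)]

Reason: Both get unique customers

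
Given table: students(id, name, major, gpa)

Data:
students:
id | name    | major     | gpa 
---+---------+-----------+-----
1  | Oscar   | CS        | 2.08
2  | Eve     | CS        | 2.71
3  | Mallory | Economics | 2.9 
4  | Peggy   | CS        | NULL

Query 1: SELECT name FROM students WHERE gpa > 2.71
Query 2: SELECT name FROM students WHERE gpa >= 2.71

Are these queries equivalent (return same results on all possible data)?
No, not equivalent

Query 1 returns: [('Mallory',)]
Query 2 returns: [('Eve',), ('Mallory',)]

Reason: > vs >= gives different results when gpa = 2.71 exists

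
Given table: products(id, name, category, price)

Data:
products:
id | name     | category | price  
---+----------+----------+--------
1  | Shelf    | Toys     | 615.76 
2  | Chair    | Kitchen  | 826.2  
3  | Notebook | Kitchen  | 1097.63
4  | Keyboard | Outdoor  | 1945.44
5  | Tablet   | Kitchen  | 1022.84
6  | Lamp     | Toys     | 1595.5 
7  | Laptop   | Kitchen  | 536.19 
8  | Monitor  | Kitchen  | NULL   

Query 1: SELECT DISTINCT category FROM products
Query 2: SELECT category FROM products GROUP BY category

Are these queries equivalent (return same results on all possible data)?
Yes, equivalent

Both queries return: [('Kitchen',), ('Outdoor',), ('Toys',)]

Reason: Both get unique categorys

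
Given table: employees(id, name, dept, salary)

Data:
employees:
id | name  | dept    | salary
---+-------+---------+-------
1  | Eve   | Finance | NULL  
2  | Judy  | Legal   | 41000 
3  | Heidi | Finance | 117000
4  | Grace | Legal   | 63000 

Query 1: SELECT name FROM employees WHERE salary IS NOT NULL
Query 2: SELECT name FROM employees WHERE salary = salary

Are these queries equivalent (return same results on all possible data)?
Yes, equivalent

Both queries return: [('Grace',), ('Heidi',), ('Judy',)]

Reason: IS NOT NULL vs self-equality (both exclude NULLs)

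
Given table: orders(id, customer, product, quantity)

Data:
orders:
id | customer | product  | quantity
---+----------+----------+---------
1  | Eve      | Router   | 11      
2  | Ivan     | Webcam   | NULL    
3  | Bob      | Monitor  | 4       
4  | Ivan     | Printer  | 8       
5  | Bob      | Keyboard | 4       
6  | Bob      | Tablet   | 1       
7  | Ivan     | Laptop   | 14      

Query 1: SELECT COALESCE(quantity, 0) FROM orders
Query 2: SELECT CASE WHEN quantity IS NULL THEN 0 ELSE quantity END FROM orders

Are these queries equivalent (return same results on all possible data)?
Yes, equivalent

Both queries return: [(0,), (1,), (4,), (4,), (8,), (11,), (14,)]

Reason: COALESCE vs CASE for NULL handling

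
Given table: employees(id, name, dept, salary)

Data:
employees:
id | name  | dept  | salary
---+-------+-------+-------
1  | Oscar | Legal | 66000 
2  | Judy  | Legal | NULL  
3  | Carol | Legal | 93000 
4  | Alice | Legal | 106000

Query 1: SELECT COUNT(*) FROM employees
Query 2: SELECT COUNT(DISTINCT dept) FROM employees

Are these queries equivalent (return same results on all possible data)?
No, not equivalent

Query 1 returns: [(4,)]
Query 2 returns: [(1,)]

Reason: COUNT(*) counts rows, COUNT(DISTINCT dept) counts unique depts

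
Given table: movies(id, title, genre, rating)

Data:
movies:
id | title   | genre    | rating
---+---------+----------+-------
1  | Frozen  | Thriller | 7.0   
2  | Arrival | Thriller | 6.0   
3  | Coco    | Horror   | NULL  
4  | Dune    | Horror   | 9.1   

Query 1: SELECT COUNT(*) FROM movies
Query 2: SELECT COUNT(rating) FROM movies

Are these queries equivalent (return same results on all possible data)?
No, not equivalent

Query 1 returns: [(4,)]
Query 2 returns: [(3,)]

Reason: COUNT(*) includes NULLs, COUNT(column) excludes them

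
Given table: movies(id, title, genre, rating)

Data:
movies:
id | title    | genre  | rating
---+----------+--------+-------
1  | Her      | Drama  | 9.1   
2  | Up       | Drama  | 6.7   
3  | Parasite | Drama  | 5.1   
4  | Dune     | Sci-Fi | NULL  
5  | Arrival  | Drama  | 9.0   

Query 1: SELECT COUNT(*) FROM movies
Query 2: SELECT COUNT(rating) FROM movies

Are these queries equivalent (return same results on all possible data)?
No, not equivalent

Query 1 returns: [(5,)]
Query 2 returns: [(4,)]

Reason: COUNT(*) includes NULLs, COUNT(column) excludes them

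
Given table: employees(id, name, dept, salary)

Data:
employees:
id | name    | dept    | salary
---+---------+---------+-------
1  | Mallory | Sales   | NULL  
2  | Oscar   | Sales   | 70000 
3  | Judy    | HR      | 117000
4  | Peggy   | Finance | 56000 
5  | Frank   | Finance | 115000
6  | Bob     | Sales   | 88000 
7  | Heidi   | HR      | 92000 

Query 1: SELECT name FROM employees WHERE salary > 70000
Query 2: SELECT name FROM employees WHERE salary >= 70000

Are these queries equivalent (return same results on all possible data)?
No, not equivalent

Query 1 returns: [('Judy',), ('Frank',), ('Bob',), ('Heidi',)]
Query 2 returns: [('Oscar',), ('Judy',), ('Frank',), ('Bob',), ('Heidi',)]

Reason: > vs >= gives different results when salary = 70000 exists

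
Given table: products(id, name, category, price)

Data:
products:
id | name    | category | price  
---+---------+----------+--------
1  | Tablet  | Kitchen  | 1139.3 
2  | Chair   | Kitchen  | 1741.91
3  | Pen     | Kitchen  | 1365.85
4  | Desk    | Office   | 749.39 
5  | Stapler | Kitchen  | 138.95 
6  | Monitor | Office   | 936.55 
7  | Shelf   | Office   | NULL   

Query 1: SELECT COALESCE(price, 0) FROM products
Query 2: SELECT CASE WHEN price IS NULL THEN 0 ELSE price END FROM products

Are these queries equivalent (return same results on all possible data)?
Yes, equivalent

Both queries return: [(0,), (138.95,), (749.39,), (936.55,), (1139.3,), (1365.85,), (1741.91,)]

Reason: COALESCE vs CASE for NULL handling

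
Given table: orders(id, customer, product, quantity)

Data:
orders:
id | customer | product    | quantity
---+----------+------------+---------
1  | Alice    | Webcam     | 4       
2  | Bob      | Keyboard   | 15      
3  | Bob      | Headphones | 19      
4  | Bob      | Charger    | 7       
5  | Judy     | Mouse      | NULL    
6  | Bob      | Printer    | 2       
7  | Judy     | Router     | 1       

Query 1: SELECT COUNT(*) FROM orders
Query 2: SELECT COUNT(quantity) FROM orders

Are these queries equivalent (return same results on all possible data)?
No, not equivalent

Query 1 returns: [(7,)]
Query 2 returns: [(6,)]

Reason: COUNT(*) includes NULLs, COUNT(column) excludes them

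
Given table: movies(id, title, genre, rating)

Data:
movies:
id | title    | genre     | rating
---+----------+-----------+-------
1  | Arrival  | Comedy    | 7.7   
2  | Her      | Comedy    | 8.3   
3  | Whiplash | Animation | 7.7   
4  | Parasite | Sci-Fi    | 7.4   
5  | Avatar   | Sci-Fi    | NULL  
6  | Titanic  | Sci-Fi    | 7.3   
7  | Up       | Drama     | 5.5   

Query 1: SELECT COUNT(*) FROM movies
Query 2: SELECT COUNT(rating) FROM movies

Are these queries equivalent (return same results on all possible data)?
No, not equivalent

Query 1 returns: [(7,)]
Query 2 returns: [(6,)]

Reason: COUNT(*) includes NULLs, COUNT(column) excludes them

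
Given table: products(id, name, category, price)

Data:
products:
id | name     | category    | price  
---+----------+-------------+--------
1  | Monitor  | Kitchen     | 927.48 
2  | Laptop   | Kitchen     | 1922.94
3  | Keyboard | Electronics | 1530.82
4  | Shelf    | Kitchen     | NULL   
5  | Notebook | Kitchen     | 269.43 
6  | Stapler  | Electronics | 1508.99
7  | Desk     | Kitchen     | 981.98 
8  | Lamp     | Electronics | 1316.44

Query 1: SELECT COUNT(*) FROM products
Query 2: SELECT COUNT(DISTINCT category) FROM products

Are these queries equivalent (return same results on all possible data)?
No, not equivalent

Query 1 returns: [(8,)]
Query 2 returns: [(2,)]

Reason: COUNT(*) counts rows, COUNT(DISTINCT category) counts unique categorys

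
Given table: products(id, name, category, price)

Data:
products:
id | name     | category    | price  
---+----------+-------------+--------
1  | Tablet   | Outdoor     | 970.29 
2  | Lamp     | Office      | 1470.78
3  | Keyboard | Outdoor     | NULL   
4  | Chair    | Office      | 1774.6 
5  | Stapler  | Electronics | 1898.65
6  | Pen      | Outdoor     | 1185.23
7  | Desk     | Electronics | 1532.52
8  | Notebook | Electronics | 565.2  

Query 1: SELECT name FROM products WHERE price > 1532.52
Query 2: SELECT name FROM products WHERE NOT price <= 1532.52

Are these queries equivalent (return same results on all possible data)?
Yes, equivalent

Both queries return: [('Chair',), ('Stapler',)]

Reason: Both filter price > 1532.52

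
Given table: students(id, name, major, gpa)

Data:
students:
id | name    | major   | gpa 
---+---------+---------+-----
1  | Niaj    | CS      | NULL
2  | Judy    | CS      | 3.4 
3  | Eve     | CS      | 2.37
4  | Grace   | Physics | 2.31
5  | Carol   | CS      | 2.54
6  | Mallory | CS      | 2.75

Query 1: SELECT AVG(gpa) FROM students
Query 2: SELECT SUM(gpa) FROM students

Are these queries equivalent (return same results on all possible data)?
No, not equivalent

Query 1 returns: [(2.6740000000000004,)]
Query 2 returns: [(13.370000000000001,)]

Reason: AVG vs SUM give different aggregate values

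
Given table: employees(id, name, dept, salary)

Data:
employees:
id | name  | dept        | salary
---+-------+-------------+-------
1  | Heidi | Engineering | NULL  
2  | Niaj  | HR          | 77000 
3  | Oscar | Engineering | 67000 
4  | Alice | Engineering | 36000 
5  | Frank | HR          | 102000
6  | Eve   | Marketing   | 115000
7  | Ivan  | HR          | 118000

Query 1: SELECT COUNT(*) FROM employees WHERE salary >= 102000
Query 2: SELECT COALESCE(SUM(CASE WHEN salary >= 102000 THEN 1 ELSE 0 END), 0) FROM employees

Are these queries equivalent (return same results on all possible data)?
Yes, equivalent

Both queries return: [(3,)]

Reason: COUNT with WHERE vs conditional SUM (COALESCE handles empty-table NULL)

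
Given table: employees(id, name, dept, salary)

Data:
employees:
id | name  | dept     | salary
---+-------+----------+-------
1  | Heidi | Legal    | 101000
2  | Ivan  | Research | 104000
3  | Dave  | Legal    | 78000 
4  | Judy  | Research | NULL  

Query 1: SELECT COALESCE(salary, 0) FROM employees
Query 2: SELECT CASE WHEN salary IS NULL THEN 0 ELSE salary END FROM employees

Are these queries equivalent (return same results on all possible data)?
Yes, equivalent

Both queries return: [(0,), (78000,), (101000,), (104000,)]

Reason: COALESCE vs CASE for NULL handling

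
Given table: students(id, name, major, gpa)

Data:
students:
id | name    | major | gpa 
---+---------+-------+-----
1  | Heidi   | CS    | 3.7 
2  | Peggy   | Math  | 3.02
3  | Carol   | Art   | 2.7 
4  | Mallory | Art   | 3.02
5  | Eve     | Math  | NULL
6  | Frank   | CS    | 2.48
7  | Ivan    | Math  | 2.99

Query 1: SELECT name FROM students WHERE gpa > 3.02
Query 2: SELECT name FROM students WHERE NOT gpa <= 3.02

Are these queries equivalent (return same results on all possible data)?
Yes, equivalent

Both queries return: [('Heidi',)]

Reason: Both filter gpa > 3.02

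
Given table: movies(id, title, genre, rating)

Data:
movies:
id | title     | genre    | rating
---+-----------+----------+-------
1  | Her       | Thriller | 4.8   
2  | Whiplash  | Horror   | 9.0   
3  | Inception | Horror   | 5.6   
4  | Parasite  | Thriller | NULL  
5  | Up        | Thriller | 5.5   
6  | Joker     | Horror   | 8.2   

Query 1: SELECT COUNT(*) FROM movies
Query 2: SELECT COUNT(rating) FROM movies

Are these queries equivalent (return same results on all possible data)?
No, not equivalent

Query 1 returns: [(6,)]
Query 2 returns: [(5,)]

Reason: COUNT(*) includes NULLs, COUNT(column) excludes them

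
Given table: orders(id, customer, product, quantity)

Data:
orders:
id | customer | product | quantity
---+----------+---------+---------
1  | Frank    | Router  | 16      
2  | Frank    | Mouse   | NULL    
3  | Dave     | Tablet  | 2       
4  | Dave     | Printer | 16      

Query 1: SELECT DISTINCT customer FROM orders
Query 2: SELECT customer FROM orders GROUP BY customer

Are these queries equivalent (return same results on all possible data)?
Yes, equivalent

Both queries return: [('Dave',), ('Frank',)]

Reason: Both get unique customers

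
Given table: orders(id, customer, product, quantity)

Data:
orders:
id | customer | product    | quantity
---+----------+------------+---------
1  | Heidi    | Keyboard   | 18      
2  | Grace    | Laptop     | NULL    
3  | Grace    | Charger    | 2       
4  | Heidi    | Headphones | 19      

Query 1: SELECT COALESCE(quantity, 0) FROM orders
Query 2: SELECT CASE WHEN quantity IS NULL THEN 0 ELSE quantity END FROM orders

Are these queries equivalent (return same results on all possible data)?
Yes, equivalent

Both queries return: [(0,), (2,), (18,), (19,)]

Reason: COALESCE vs CASE for NULL handling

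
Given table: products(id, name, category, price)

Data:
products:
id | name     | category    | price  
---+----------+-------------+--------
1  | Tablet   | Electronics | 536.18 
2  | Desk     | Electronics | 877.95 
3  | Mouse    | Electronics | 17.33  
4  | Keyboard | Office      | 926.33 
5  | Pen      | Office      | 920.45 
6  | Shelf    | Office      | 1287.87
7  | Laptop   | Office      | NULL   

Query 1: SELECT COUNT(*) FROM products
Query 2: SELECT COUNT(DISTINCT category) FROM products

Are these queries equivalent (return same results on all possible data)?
No, not equivalent

Query 1 returns: [(7,)]
Query 2 returns: [(2,)]

Reason: COUNT(*) counts rows, COUNT(DISTINCT category) counts unique categorys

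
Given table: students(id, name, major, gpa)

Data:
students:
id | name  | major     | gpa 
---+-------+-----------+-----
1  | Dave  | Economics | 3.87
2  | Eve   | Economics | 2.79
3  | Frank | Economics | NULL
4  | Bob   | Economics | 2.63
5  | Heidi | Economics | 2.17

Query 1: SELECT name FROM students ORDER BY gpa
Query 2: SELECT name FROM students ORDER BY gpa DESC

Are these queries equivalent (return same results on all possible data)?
No, not equivalent

Query 1 returns: [('Frank',), ('Heidi',), ('Bob',), ('Eve',), ('Dave',)]
Query 2 returns: [('Dave',), ('Eve',), ('Bob',), ('Heidi',), ('Frank',)]

Reason: ASC vs DESC gives opposite ordering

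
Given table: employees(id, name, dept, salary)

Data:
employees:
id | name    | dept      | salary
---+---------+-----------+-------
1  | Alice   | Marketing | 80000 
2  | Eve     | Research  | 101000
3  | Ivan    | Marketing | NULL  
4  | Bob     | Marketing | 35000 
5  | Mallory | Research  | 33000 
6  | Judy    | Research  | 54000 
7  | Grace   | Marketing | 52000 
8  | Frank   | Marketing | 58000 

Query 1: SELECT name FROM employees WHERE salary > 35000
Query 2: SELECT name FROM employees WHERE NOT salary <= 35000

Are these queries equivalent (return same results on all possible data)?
Yes, equivalent

Both queries return: [('Alice',), ('Eve',), ('Frank',), ('Grace',), ('Judy',)]

Reason: Both filter salary > 35000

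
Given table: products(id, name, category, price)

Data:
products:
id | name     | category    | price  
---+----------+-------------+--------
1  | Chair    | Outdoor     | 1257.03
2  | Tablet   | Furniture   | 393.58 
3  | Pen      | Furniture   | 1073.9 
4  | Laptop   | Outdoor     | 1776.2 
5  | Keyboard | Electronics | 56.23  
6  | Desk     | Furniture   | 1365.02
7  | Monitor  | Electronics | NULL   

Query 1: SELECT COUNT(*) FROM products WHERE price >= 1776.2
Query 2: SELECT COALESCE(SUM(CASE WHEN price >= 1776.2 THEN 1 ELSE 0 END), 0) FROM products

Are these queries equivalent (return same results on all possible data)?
Yes, equivalent

Both queries return: [(1,)]

Reason: COUNT with WHERE vs conditional SUM (COALESCE handles empty-table NULL)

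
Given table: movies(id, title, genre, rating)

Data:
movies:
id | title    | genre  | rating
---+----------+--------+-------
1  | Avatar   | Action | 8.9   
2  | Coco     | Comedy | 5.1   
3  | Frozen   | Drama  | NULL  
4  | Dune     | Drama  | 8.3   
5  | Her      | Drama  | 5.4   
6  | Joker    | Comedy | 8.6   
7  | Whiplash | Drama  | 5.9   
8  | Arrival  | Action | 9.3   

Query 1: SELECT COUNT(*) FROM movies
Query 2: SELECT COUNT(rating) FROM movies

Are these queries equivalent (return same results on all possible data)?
No, not equivalent

Query 1 returns: [(8,)]
Query 2 returns: [(7,)]

Reason: COUNT(*) includes NULLs, COUNT(column) excludes them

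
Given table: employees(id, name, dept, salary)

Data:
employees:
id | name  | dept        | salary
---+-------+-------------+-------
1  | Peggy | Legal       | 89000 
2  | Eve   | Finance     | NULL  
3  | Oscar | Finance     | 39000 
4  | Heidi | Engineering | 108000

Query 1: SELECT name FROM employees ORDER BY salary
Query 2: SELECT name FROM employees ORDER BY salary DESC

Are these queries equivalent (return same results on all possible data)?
No, not equivalent

Query 1 returns: [('Eve',), ('Oscar',), ('Peggy',), ('Heidi',)]
Query 2 returns: [('Heidi',), ('Peggy',), ('Oscar',), ('Eve',)]

Reason: ASC vs DESC gives opposite ordering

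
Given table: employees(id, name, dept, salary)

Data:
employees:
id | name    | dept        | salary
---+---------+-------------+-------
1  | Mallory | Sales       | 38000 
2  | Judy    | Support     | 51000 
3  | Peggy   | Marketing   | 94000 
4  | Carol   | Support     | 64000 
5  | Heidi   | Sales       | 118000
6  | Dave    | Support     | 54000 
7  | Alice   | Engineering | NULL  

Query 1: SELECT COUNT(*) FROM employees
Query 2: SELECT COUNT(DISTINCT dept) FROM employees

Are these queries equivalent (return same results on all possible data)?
No, not equivalent

Query 1 returns: [(7,)]
Query 2 returns: [(4,)]

Reason: COUNT(*) counts rows, COUNT(DISTINCT dept) counts unique depts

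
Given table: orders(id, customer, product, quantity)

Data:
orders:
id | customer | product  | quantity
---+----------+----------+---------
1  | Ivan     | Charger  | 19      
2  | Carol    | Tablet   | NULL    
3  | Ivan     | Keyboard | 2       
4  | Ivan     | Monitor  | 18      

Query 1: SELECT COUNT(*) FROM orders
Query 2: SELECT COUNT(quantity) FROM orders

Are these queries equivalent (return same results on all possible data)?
No, not equivalent

Query 1 returns: [(4,)]
Query 2 returns: [(3,)]

Reason: COUNT(*) includes NULLs, COUNT(column) excludes them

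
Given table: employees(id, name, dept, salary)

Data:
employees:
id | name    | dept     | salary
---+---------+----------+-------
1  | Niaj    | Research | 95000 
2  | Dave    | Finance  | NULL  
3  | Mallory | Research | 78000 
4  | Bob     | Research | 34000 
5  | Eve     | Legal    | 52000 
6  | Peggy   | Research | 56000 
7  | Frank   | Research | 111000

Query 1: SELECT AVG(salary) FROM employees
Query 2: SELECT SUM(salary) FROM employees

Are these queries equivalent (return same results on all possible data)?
No, not equivalent

Query 1 returns: [(71000.0,)]
Query 2 returns: [(426000,)]

Reason: AVG vs SUM give different aggregate values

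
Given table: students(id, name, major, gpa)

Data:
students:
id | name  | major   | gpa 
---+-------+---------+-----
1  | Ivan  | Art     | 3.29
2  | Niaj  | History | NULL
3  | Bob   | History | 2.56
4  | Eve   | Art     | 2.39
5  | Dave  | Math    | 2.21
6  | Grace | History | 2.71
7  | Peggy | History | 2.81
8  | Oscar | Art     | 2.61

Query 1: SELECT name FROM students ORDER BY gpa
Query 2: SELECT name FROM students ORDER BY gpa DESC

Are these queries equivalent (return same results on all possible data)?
No, not equivalent

Query 1 returns: [('Niaj',), ('Dave',), ('Eve',), ('Bob',), ('Oscar',), ('Grace',), ('Peggy',), ('Ivan',)]
Query 2 returns: [('Ivan',), ('Peggy',), ('Grace',), ('Oscar',), ('Bob',), ('Eve',), ('Dave',), ('Niaj',)]

Reason: ASC vs DESC gives opposite ordering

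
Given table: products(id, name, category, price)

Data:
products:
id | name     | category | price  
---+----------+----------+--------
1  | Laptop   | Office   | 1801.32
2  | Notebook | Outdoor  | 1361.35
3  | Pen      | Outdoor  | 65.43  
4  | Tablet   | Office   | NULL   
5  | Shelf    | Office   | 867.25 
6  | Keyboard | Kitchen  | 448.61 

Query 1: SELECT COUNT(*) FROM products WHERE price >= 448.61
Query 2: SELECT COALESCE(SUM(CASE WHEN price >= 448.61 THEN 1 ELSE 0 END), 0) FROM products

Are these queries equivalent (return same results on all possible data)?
Yes, equivalent

Both queries return: [(4,)]

Reason: COUNT with WHERE vs conditional SUM (COALESCE handles empty-table NULL)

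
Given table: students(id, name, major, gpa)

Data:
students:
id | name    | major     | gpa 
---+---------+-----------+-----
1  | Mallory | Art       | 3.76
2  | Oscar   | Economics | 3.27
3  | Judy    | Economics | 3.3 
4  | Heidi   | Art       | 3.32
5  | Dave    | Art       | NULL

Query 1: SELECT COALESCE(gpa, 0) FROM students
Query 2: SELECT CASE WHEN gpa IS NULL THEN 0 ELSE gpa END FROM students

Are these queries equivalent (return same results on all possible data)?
Yes, equivalent

Both queries return: [(0,), (3.27,), (3.3,), (3.32,), (3.76,)]

Reason: COALESCE vs CASE for NULL handling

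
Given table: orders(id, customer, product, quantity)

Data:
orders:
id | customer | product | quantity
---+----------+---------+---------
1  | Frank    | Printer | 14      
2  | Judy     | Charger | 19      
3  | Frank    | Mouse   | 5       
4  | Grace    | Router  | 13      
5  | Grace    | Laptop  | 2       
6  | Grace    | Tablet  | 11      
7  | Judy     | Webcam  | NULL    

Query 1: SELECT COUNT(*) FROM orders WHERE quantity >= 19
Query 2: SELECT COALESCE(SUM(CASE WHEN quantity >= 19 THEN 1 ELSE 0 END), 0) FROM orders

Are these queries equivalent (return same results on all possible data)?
Yes, equivalent

Both queries return: [(1,)]

Reason: COUNT with WHERE vs conditional SUM (COALESCE handles empty-table NULL)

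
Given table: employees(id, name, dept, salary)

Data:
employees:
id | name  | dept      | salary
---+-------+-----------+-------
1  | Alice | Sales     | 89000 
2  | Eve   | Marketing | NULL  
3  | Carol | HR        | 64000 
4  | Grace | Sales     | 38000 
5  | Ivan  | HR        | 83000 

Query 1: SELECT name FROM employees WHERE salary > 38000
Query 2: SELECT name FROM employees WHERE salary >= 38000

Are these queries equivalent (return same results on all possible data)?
No, not equivalent

Query 1 returns: [('Alice',), ('Carol',), ('Ivan',)]
Query 2 returns: [('Alice',), ('Carol',), ('Grace',), ('Ivan',)]

Reason: > vs >= gives different results when salary = 38000 exists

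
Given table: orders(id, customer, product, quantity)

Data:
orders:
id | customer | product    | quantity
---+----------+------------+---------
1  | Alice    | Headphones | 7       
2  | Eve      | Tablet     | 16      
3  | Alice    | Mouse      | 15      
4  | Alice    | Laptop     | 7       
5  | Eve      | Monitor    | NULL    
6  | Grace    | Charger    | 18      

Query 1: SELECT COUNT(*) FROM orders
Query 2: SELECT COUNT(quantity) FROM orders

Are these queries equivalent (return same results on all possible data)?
No, not equivalent

Query 1 returns: [(6,)]
Query 2 returns: [(5,)]

Reason: COUNT(*) includes NULLs, COUNT(column) excludes them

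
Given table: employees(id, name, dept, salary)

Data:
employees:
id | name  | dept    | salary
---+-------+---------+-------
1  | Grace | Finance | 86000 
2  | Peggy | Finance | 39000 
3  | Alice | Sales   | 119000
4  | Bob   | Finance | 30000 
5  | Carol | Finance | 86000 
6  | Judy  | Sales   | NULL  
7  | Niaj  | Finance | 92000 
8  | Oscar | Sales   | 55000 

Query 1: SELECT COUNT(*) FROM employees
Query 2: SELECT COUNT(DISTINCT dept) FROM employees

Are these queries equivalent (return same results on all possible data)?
No, not equivalent

Query 1 returns: [(8,)]
Query 2 returns: [(2,)]

Reason: COUNT(*) counts rows, COUNT(DISTINCT dept) counts unique depts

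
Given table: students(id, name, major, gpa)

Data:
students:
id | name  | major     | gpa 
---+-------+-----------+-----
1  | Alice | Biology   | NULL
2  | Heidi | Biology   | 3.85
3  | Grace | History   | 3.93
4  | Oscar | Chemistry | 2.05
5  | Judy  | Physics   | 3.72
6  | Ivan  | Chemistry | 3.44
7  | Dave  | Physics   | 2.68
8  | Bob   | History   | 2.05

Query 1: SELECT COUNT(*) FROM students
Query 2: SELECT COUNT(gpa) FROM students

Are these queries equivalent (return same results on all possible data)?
No, not equivalent

Query 1 returns: [(8,)]
Query 2 returns: [(7,)]

Reason: COUNT(*) includes NULLs, COUNT(column) excludes them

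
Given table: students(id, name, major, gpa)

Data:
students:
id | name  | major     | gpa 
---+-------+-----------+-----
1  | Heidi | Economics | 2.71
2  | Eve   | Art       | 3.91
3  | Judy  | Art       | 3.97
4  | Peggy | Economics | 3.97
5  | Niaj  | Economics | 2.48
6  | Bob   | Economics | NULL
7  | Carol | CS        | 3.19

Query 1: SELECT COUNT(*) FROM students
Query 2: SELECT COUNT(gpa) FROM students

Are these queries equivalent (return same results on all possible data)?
No, not equivalent

Query 1 returns: [(7,)]
Query 2 returns: [(6,)]

Reason: COUNT(*) includes NULLs, COUNT(column) excludes them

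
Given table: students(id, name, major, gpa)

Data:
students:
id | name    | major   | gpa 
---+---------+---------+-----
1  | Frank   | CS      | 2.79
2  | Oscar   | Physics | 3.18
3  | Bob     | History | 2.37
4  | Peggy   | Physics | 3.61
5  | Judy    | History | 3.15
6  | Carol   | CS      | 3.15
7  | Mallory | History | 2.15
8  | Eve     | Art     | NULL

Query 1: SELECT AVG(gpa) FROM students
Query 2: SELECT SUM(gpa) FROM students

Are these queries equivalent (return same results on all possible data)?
No, not equivalent

Query 1 returns: [(2.914285714285714,)]
Query 2 returns: [(20.4,)]

Reason: AVG vs SUM give different aggregate values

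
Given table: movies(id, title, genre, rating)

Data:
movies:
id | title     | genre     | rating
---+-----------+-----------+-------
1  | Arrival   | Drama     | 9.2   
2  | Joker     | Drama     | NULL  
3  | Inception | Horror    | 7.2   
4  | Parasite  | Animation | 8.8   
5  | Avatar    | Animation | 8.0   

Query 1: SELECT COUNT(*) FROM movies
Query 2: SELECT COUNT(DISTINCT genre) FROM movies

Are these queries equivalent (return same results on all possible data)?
No, not equivalent

Query 1 returns: [(5,)]
Query 2 returns: [(3,)]

Reason: COUNT(*) counts rows, COUNT(DISTINCT genre) counts unique genres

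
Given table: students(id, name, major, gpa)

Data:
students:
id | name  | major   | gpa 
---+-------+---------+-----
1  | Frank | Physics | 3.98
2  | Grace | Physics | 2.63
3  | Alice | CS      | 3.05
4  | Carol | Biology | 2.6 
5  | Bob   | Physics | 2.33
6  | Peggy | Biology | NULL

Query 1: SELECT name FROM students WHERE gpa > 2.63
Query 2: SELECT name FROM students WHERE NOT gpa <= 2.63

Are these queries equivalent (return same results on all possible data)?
Yes, equivalent

Both queries return: [('Alice',), ('Frank',)]

Reason: Both filter gpa > 2.63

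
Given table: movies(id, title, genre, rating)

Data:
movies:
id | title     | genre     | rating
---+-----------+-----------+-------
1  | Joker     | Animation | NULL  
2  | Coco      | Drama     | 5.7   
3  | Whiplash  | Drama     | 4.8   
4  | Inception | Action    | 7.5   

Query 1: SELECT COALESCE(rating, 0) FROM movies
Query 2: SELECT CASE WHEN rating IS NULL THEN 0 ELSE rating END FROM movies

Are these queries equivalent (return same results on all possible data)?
Yes, equivalent

Both queries return: [(0,), (4.8,), (5.7,), (7.5,)]

Reason: COALESCE vs CASE for NULL handling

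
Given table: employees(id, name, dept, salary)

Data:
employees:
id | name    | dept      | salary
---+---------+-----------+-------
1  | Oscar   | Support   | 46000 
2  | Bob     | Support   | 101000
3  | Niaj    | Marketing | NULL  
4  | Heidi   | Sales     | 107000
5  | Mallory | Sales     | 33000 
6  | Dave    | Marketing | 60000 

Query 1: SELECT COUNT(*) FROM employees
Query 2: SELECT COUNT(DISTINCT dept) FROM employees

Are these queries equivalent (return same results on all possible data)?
No, not equivalent

Query 1 returns: [(6,)]
Query 2 returns: [(3,)]

Reason: COUNT(*) counts rows, COUNT(DISTINCT dept) counts unique depts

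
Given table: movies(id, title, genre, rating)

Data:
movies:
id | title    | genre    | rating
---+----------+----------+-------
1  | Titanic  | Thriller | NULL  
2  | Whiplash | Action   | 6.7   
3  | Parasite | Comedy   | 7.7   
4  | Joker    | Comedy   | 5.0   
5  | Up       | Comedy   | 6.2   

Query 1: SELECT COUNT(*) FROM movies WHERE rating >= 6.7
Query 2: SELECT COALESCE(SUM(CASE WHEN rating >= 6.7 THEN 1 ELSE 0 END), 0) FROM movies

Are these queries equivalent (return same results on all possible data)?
Yes, equivalent

Both queries return: [(2,)]

Reason: COUNT with WHERE vs conditional SUM (COALESCE handles empty-table NULL)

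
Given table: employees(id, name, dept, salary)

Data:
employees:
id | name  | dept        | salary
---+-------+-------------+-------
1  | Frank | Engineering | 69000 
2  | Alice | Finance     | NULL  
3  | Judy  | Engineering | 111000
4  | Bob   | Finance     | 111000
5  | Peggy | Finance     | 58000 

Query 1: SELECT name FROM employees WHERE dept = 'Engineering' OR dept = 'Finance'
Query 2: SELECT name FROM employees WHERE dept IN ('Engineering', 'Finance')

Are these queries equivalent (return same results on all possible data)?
Yes, equivalent

Both queries return: [('Alice',), ('Bob',), ('Frank',), ('Judy',), ('Peggy',)]

Reason: OR vs IN are equivalent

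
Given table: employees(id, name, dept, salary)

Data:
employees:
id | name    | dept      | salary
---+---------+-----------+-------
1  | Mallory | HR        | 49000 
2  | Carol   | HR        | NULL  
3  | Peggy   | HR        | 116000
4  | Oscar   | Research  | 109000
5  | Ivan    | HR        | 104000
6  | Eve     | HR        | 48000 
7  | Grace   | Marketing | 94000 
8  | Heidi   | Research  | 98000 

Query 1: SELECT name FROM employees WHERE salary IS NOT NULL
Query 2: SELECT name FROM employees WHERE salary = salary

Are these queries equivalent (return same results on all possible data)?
Yes, equivalent

Both queries return: [('Eve',), ('Grace',), ('Heidi',), ('Ivan',), ('Mallory',), ('Oscar',), ('Peggy',)]

Reason: IS NOT NULL vs self-equality (both exclude NULLs)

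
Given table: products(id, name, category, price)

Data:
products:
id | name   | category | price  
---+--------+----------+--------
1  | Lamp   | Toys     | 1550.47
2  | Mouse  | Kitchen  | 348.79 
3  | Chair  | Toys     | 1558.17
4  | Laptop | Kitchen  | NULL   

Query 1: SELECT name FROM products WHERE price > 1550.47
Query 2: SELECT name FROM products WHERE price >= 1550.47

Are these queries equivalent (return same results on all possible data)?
No, not equivalent

Query 1 returns: [('Chair',)]
Query 2 returns: [('Lamp',), ('Chair',)]

Reason: > vs >= gives different results when price = 1550.47 exists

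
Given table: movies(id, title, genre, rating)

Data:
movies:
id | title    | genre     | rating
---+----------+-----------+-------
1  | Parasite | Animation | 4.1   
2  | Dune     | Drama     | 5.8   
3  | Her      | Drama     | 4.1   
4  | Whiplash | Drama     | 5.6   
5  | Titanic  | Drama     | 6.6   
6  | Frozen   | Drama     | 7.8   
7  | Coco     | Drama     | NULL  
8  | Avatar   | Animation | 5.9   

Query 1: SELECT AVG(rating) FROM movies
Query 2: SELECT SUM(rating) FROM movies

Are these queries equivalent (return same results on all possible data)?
No, not equivalent

Query 1 returns: [(5.7,)]
Query 2 returns: [(39.9,)]

Reason: AVG vs SUM give different aggregate values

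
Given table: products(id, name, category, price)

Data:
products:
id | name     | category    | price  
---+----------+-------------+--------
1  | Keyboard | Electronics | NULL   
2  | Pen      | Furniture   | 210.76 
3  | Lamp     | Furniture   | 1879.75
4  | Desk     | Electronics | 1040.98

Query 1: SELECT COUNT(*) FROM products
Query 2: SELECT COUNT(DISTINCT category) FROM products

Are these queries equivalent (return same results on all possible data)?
No, not equivalent

Query 1 returns: [(4,)]
Query 2 returns: [(2,)]

Reason: COUNT(*) counts rows, COUNT(DISTINCT category) counts unique categorys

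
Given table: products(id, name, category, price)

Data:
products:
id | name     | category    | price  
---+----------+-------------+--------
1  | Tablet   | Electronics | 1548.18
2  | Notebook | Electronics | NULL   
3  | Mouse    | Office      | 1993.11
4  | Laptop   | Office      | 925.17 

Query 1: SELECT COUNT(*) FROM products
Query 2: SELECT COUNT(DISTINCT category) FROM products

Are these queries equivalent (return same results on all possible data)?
No, not equivalent

Query 1 returns: [(4,)]
Query 2 returns: [(2,)]

Reason: COUNT(*) counts rows, COUNT(DISTINCT category) counts unique categorys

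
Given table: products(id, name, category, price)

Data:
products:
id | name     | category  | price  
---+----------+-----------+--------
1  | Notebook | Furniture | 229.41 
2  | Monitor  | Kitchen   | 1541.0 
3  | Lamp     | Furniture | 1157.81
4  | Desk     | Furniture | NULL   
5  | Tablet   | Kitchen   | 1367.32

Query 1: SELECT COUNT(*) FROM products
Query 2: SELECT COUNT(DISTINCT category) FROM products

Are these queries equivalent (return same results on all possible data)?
No, not equivalent

Query 1 returns: [(5,)]
Query 2 returns: [(2,)]

Reason: COUNT(*) counts rows, COUNT(DISTINCT category) counts unique categorys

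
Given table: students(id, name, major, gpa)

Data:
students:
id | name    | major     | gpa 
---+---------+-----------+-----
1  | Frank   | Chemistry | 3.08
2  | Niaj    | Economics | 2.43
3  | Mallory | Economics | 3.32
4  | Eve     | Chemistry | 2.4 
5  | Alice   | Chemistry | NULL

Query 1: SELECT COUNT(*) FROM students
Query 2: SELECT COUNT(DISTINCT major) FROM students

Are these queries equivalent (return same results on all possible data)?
No, not equivalent

Query 1 returns: [(5,)]
Query 2 returns: [(2,)]

Reason: COUNT(*) counts rows, COUNT(DISTINCT major) counts unique majors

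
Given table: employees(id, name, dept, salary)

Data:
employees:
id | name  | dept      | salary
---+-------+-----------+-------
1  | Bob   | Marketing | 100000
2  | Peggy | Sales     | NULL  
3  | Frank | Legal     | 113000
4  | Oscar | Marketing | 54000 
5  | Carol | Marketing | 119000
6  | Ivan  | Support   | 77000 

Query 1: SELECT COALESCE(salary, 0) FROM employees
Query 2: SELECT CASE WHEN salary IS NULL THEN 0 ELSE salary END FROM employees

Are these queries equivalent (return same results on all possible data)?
Yes, equivalent

Both queries return: [(0,), (54000,), (77000,), (100000,), (113000,), (119000,)]

Reason: COALESCE vs CASE for NULL handling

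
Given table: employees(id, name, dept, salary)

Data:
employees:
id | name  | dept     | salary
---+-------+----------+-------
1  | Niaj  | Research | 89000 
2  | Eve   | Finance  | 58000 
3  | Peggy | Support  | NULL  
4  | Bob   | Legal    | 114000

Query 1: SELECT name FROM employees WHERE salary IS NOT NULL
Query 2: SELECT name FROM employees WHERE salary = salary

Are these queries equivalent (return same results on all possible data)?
Yes, equivalent

Both queries return: [('Bob',), ('Eve',), ('Niaj',)]

Reason: IS NOT NULL vs self-equality (both exclude NULLs)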